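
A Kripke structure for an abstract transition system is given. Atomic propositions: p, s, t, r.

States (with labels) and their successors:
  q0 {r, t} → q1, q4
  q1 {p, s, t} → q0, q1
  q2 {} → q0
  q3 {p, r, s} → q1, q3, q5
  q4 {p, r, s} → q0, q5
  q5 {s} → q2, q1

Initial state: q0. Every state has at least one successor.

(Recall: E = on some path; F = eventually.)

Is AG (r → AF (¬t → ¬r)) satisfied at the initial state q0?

States satisfying r → AF (¬t → ¬r): {q0, q1, q2, q4, q5}.
States satisfying AG (r → AF (¬t → ¬r)): {q0, q1, q2, q4, q5}.
Every state reachable from q0 satisfies r → AF (¬t → ¬r).
q0 ∈ Sat(AG (r → AF (¬t → ¬r))).

Yes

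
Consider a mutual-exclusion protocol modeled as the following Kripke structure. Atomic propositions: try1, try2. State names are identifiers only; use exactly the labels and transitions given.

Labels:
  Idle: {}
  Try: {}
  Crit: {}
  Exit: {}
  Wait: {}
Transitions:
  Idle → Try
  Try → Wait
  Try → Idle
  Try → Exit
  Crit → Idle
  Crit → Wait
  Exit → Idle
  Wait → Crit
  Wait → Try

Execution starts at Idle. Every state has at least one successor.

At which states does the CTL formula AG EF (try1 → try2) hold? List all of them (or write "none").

{Idle, Try, Crit, Exit, Wait}

States satisfying EF (try1 → try2): {Idle, Try, Crit, Exit, Wait}.
States satisfying AG EF (try1 → try2): {Idle, Try, Crit, Exit, Wait}.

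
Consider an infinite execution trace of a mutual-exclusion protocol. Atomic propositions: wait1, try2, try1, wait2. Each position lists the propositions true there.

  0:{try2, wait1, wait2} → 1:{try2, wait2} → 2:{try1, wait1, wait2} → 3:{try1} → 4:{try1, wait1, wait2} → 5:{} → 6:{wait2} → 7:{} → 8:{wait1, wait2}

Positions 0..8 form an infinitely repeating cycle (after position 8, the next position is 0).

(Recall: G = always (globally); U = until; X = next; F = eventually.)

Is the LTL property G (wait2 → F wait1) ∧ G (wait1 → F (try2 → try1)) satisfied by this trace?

wait2 → F wait1 holds at every position 0..8, and those are all positions ever visited, so G (wait2 → F wait1) holds.
Positions where wait2 holds: 0, 1, 2, 4, 6, 8.
Check F wait1 at each: 0→ok, 1→ok, 2→ok, 4→ok, 6→ok, 8→ok.
wait1 → F (try2 → try1) holds at every position 0..8, and those are all positions ever visited, so G (wait1 → F (try2 → try1)) holds.
Positions where wait1 holds: 0, 2, 4, 8.
Check F (try2 → try1) at each: 0→ok, 2→ok, 4→ok, 8→ok.
At position 0: G (wait2 → F wait1) is true; G (wait1 → F (try2 → try1)) is true; so G (wait2 → F wait1) ∧ G (wait1 → F (try2 → try1)) is true.

Yes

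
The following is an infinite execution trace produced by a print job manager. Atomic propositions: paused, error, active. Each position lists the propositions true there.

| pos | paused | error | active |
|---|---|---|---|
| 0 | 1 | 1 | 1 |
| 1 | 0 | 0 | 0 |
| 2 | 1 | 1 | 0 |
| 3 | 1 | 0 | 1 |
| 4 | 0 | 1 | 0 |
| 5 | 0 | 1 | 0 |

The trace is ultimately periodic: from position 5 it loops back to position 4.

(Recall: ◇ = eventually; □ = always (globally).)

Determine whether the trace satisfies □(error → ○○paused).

error → ○○paused must hold at every position from 0 onward. It fails at position 2, so □(error → ○○paused) is false.
Positions where error holds: 0, 2, 4, 5.
Check ○○paused at each: 0→ok, 2→fails, 4→fails, 5→fails.

Does not hold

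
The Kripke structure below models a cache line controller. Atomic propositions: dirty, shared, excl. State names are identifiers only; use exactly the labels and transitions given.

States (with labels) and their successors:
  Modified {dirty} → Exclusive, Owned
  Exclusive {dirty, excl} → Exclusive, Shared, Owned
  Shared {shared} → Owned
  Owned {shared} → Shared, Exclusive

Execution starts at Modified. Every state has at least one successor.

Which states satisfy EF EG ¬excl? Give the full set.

States satisfying EG ¬excl: {Modified, Shared, Owned}.
States satisfying EF EG ¬excl: {Modified, Exclusive, Shared, Owned}.

{Modified, Exclusive, Shared, Owned}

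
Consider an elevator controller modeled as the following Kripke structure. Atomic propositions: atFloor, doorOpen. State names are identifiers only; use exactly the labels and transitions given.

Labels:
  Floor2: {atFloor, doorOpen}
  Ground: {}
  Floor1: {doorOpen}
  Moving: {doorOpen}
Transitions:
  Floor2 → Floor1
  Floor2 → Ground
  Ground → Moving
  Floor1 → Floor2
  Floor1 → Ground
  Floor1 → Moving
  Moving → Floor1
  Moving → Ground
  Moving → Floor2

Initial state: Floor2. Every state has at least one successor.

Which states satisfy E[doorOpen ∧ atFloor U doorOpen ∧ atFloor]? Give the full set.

{Floor2}

States satisfying doorOpen ∧ atFloor: {Floor2}.
States satisfying E[doorOpen ∧ atFloor U doorOpen ∧ atFloor]: {Floor2}.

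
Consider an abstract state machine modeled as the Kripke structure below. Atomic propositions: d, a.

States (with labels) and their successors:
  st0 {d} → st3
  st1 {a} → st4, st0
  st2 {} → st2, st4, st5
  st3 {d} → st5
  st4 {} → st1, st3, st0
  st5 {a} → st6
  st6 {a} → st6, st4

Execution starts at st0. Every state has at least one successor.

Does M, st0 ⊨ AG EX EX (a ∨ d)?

States satisfying EX EX (a ∨ d): {st0, st1, st2, st3, st4, st5, st6}.
States satisfying AG EX EX (a ∨ d): {st0, st1, st2, st3, st4, st5, st6}.
Every state reachable from st0 satisfies EX EX (a ∨ d).
st0 ∈ Sat(AG EX EX (a ∨ d)).

Holds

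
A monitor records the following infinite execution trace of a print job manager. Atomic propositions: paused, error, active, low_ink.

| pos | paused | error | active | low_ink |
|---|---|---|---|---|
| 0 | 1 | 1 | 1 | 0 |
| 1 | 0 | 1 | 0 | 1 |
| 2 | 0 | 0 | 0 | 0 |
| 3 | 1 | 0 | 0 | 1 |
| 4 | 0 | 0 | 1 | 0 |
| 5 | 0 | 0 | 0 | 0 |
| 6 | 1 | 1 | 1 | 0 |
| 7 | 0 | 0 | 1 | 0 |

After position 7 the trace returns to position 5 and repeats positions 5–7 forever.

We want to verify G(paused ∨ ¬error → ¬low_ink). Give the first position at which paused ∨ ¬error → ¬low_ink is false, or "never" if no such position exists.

Check paused ∨ ¬error → ¬low_ink at each position in order: 0 ✓, 1 ✓, 2 ✓.
At position 3 the labels are {low_ink, paused}, so paused ∨ ¬error → ¬low_ink is false there. This is the first violation.

3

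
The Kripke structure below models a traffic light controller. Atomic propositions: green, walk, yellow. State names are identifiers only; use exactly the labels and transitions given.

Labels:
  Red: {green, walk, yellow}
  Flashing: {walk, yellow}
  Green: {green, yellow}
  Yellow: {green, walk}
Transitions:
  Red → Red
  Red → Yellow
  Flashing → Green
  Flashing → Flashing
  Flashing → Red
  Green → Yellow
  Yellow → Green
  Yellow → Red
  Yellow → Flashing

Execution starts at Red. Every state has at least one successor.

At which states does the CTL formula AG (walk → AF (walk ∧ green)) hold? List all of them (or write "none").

none

States satisfying walk → AF (walk ∧ green): {Red, Green, Yellow}.
States satisfying AG (walk → AF (walk ∧ green)): ∅.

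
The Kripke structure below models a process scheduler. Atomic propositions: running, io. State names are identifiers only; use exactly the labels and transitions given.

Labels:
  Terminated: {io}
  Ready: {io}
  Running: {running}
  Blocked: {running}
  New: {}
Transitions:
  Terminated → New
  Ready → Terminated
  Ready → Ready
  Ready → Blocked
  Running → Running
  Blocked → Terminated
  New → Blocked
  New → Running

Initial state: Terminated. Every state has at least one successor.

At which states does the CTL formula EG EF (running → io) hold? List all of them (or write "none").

States satisfying EF (running → io): {Terminated, Ready, Blocked, New}.
States satisfying EG EF (running → io): {Terminated, Ready, Blocked, New}.

{Terminated, Ready, Blocked, New}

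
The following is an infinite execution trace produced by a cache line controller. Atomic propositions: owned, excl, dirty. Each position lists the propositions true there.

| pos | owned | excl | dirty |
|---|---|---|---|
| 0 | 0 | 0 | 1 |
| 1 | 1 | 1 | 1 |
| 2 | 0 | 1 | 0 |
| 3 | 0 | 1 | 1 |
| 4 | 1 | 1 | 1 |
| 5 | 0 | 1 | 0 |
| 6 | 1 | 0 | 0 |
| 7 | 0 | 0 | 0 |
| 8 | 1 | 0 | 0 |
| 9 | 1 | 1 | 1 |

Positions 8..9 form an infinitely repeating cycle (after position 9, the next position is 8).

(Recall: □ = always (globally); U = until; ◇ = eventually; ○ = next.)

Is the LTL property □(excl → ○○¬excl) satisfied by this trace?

excl → ○○¬excl must hold at every position from 0 onward. It fails at position 1, so □(excl → ○○¬excl) is false.
Positions where excl holds: 1, 2, 3, 4, 5, 9.
Check ○○¬excl at each: 1→fails, 2→fails, 3→fails, 4→ok, 5→ok, 9→fails.

Does not hold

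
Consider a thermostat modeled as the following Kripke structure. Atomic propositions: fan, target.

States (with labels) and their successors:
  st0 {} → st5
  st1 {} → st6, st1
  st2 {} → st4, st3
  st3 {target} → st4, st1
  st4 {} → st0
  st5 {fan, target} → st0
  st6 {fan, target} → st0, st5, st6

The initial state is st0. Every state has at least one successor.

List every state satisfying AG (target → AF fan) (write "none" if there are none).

{st0, st1, st4, st5, st6}

States satisfying target → AF fan: {st0, st1, st2, st4, st5, st6}.
States satisfying AG (target → AF fan): {st0, st1, st4, st5, st6}.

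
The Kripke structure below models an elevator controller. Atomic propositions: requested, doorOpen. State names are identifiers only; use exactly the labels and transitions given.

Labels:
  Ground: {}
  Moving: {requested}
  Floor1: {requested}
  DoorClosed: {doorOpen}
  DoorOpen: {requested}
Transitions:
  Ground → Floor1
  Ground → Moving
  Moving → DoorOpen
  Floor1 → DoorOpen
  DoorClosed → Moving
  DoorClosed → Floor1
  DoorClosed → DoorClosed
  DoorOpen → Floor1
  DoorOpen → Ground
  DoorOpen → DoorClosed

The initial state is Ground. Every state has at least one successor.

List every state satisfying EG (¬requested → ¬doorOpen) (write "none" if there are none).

{Ground, Moving, Floor1, DoorOpen}

States satisfying ¬requested → ¬doorOpen: {Ground, Moving, Floor1, DoorOpen}.
States satisfying EG (¬requested → ¬doorOpen): {Ground, Moving, Floor1, DoorOpen}.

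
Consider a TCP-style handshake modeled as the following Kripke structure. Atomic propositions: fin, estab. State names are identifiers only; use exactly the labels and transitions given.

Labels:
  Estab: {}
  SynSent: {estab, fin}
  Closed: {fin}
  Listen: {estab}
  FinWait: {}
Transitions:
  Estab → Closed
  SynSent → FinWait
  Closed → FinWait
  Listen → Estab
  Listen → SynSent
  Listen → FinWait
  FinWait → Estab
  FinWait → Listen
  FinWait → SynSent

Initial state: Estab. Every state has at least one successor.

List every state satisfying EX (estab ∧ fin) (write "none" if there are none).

{Listen, FinWait}

States satisfying estab ∧ fin: {SynSent}.
States satisfying EX (estab ∧ fin): {Listen, FinWait}.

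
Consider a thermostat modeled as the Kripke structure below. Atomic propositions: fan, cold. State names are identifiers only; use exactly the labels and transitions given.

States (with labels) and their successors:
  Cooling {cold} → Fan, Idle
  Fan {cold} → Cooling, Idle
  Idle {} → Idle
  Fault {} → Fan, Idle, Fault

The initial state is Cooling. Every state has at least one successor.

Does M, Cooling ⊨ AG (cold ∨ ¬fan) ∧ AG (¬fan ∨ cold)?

States satisfying cold ∨ ¬fan: {Cooling, Fan, Idle, Fault}.
States satisfying AG (cold ∨ ¬fan): {Cooling, Fan, Idle, Fault}.
States satisfying ¬fan ∨ cold: {Cooling, Fan, Idle, Fault}.
States satisfying AG (¬fan ∨ cold): {Cooling, Fan, Idle, Fault}.
States satisfying AG (cold ∨ ¬fan) ∧ AG (¬fan ∨ cold): {Cooling, Fan, Idle, Fault}.
Cooling ∈ Sat(AG (cold ∨ ¬fan) ∧ AG (¬fan ∨ cold)).

Holds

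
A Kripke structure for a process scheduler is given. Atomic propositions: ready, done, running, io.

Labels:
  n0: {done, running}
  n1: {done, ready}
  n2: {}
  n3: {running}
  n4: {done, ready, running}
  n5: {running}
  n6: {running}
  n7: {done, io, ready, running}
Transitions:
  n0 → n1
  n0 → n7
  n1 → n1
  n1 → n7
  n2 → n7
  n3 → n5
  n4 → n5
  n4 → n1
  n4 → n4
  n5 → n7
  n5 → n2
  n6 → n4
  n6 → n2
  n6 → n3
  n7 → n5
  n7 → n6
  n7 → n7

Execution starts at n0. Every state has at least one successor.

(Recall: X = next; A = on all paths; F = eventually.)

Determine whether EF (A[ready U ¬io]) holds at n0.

States satisfying A[ready U ¬io]: {n0, n1, n2, n3, n4, n5, n6}.
States satisfying EF (A[ready U ¬io]): {n0, n1, n2, n3, n4, n5, n6, n7}.
Some path from n0 reaches a state where A[ready U ¬io] holds.
n0 ∈ Sat(EF (A[ready U ¬io])).

Satisfied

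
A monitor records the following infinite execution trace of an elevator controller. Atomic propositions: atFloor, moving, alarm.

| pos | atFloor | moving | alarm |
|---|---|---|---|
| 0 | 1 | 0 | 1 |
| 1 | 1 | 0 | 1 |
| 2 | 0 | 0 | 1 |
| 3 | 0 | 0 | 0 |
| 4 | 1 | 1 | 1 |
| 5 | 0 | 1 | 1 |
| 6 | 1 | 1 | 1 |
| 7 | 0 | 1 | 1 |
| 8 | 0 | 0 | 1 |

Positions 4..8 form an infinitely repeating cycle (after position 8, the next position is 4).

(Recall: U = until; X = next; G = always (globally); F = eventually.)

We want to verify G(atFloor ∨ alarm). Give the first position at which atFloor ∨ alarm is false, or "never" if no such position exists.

Check atFloor ∨ alarm at each position in order: 0 ✓, 1 ✓, 2 ✓.
At position 3 the labels are {}, so atFloor ∨ alarm is false there. This is the first violation.

3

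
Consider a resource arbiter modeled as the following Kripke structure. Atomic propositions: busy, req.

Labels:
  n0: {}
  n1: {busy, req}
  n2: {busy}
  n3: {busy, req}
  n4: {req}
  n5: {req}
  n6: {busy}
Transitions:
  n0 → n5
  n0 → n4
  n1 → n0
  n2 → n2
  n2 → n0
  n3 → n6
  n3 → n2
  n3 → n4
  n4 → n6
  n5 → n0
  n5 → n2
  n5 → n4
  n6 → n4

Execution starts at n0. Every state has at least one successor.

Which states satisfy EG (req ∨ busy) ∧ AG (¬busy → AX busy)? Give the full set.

States satisfying req ∨ busy: {n1, n2, n3, n4, n5, n6}.
States satisfying EG (req ∨ busy): {n2, n3, n4, n5, n6}.
States satisfying ¬busy → AX busy: {n1, n2, n3, n4, n6}.
States satisfying AG (¬busy → AX busy): {n4, n6}.
States satisfying EG (req ∨ busy) ∧ AG (¬busy → AX busy): {n4, n6}.

{n4, n6}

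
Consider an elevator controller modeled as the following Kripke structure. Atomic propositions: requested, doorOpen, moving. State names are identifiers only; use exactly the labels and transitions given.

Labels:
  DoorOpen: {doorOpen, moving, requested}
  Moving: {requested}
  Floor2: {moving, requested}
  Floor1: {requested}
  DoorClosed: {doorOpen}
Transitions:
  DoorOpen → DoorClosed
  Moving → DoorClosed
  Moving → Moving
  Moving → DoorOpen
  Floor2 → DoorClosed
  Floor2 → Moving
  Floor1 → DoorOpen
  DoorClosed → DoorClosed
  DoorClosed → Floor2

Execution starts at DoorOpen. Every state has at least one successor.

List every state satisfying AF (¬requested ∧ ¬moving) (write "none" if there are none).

States satisfying ¬requested ∧ ¬moving: {DoorClosed}.
States satisfying AF (¬requested ∧ ¬moving): {DoorOpen, Floor1, DoorClosed}.

{DoorOpen, Floor1, DoorClosed}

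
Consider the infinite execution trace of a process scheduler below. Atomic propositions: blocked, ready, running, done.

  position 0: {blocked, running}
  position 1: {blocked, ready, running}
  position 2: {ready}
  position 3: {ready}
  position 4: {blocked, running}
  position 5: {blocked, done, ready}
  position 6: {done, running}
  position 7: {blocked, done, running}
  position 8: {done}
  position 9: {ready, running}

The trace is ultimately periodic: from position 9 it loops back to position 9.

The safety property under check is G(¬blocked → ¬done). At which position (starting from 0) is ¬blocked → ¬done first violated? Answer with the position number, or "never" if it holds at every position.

Check ¬blocked → ¬done at each position in order: 0 ✓, 1 ✓, 2 ✓, 3 ✓, 4 ✓, 5 ✓.
At position 6 the labels are {done, running}, so ¬blocked → ¬done is false there. This is the first violation.

6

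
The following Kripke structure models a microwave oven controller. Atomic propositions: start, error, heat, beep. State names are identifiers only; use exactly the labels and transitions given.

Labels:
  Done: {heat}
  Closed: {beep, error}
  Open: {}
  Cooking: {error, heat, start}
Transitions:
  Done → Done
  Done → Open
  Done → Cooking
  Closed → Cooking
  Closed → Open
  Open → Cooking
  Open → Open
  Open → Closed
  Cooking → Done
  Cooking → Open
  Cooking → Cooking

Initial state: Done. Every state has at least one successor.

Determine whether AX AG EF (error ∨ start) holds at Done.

Satisfied

States satisfying AG EF (error ∨ start): {Done, Closed, Open, Cooking}.
States satisfying AX AG EF (error ∨ start): {Done, Closed, Open, Cooking}.
Done ∈ Sat(AX AG EF (error ∨ start)).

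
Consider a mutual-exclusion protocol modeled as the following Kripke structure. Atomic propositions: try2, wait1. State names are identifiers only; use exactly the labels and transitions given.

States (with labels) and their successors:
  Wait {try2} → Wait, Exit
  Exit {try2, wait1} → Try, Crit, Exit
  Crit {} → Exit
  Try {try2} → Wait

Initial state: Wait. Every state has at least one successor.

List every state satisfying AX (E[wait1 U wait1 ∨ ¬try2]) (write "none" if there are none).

{Crit}

States satisfying E[wait1 U wait1 ∨ ¬try2]: {Exit, Crit}.
States satisfying AX (E[wait1 U wait1 ∨ ¬try2]): {Crit}.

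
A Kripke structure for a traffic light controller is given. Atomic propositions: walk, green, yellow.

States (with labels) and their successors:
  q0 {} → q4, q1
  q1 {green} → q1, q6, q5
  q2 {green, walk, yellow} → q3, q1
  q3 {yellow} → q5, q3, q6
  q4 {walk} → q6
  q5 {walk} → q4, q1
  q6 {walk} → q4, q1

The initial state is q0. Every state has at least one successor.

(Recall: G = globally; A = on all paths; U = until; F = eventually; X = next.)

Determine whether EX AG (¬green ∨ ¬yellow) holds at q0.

Holds

States satisfying AG (¬green ∨ ¬yellow): {q0, q1, q3, q4, q5, q6}.
States satisfying EX AG (¬green ∨ ¬yellow): {q0, q1, q2, q3, q4, q5, q6}.
q0 ∈ Sat(EX AG (¬green ∨ ¬yellow)).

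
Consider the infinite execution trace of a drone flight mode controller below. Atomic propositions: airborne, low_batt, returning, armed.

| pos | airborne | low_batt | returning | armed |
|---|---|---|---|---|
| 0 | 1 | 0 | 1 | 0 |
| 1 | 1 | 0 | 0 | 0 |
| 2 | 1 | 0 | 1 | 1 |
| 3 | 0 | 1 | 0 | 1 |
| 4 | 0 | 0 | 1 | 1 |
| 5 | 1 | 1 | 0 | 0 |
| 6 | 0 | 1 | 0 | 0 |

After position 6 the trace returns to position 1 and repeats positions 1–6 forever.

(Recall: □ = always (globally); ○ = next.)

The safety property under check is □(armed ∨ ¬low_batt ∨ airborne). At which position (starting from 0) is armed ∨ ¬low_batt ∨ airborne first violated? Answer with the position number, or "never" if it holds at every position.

6

Check armed ∨ ¬low_batt ∨ airborne at each position in order: 0 ✓, 1 ✓, 2 ✓, 3 ✓, 4 ✓, 5 ✓.
At position 6 the labels are {low_batt}, so armed ∨ ¬low_batt ∨ airborne is false there. This is the first violation.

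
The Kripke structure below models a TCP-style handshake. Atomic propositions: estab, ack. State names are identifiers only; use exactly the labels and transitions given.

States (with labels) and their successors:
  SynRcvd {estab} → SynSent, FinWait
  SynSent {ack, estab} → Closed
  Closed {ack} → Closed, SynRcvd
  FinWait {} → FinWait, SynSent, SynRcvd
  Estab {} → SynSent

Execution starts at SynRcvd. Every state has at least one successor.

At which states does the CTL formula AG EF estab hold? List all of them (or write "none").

States satisfying EF estab: {SynRcvd, SynSent, Closed, FinWait, Estab}.
States satisfying AG EF estab: {SynRcvd, SynSent, Closed, FinWait, Estab}.

{SynRcvd, SynSent, Closed, FinWait, Estab}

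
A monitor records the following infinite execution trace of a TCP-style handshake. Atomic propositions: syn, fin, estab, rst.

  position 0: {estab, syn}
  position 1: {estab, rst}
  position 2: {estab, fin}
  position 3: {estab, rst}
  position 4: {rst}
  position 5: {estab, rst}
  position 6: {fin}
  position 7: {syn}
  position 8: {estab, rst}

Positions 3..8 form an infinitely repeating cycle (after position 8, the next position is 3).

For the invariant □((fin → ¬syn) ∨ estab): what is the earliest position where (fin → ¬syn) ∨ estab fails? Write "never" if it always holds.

never

(fin → ¬syn) ∨ estab holds at every position 0..8, and those are all the positions the trace ever visits, so the invariant □((fin → ¬syn) ∨ estab) is never violated.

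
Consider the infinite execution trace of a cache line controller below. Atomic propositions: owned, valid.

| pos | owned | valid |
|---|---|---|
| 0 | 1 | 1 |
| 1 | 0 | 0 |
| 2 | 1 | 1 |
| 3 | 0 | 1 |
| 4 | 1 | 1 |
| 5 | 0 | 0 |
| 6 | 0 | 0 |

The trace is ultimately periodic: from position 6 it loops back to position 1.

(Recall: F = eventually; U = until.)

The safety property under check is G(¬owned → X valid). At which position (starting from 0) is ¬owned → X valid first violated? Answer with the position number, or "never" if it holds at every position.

Check ¬owned → X valid at each position in order: 0 ✓, 1 ✓, 2 ✓, 3 ✓, 4 ✓.
At position 5 the labels are {} and the next position 6 has {}, so ¬owned → X valid is false there. This is the first violation.

5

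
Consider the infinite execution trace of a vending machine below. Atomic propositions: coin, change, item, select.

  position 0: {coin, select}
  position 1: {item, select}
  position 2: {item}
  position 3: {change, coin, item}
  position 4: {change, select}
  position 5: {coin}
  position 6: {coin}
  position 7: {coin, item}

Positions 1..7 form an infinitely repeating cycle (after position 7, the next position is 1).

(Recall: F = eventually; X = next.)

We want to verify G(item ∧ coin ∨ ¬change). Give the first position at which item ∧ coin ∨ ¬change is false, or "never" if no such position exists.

Check item ∧ coin ∨ ¬change at each position in order: 0 ✓, 1 ✓, 2 ✓, 3 ✓.
At position 4 the labels are {change, select}, so item ∧ coin ∨ ¬change is false there. This is the first violation.

4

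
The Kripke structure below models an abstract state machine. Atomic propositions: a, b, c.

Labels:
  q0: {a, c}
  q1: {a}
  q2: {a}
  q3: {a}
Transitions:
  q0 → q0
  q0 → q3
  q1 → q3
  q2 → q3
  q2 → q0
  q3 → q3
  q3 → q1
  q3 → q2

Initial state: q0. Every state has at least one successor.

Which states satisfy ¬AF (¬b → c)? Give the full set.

{q1, q2, q3}

States satisfying ¬b → c: {q0}.
States satisfying AF (¬b → c): {q0}.
States satisfying ¬AF (¬b → c): {q1, q2, q3}.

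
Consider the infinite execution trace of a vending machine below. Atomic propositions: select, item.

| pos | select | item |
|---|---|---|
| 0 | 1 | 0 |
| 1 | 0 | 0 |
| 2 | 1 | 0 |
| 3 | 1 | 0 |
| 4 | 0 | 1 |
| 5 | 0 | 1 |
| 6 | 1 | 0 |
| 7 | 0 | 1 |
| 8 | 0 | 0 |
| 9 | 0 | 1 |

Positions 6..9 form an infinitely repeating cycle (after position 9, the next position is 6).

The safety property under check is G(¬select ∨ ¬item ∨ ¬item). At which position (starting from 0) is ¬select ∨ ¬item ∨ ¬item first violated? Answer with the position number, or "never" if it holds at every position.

never

¬select ∨ ¬item ∨ ¬item holds at every position 0..9, and those are all the positions the trace ever visits, so the invariant G(¬select ∨ ¬item ∨ ¬item) is never violated.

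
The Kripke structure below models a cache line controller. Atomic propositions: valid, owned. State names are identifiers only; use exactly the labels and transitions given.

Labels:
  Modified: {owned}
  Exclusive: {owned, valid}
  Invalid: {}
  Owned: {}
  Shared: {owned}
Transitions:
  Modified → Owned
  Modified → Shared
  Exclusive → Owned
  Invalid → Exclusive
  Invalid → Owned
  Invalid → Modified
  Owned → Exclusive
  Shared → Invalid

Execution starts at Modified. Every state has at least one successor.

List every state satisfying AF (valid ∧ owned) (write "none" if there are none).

States satisfying valid ∧ owned: {Exclusive}.
States satisfying AF (valid ∧ owned): {Exclusive, Owned}.

{Exclusive, Owned}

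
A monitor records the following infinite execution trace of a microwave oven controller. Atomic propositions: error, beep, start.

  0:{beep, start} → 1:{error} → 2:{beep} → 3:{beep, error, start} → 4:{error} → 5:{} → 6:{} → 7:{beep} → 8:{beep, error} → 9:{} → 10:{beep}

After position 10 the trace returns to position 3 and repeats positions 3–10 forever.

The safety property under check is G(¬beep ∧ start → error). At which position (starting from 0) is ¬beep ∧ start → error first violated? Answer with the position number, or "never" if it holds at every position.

never

¬beep ∧ start → error holds at every position 0..10, and those are all the positions the trace ever visits, so the invariant G(¬beep ∧ start → error) is never violated.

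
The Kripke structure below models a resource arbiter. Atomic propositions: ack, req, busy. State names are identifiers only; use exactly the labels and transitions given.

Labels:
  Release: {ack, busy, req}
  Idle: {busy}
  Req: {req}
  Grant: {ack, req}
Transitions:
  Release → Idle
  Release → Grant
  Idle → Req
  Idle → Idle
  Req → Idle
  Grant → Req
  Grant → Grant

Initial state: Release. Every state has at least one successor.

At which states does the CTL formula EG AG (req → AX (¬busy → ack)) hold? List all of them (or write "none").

States satisfying AG (req → AX (¬busy → ack)): {Idle, Req}.
States satisfying EG AG (req → AX (¬busy → ack)): {Idle, Req}.

{Idle, Req}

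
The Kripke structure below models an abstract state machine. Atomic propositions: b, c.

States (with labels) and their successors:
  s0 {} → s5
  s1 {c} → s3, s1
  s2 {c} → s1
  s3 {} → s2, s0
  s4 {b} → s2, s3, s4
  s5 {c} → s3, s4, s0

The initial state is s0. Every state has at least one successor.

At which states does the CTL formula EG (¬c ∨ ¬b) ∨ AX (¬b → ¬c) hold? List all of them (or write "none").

{s0, s1, s2, s3, s4, s5}

States satisfying ¬c ∨ ¬b: {s0, s1, s2, s3, s4, s5}.
States satisfying EG (¬c ∨ ¬b): {s0, s1, s2, s3, s4, s5}.
States satisfying ¬b → ¬c: {s0, s3, s4}.
States satisfying AX (¬b → ¬c): {s5}.
States satisfying EG (¬c ∨ ¬b) ∨ AX (¬b → ¬c): {s0, s1, s2, s3, s4, s5}.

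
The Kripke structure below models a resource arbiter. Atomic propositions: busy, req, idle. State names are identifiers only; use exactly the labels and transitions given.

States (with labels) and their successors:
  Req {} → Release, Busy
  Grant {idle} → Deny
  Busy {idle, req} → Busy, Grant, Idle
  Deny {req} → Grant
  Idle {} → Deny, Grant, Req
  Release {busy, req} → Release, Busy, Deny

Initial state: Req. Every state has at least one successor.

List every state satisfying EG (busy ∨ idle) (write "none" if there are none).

{Busy, Release}

States satisfying busy ∨ idle: {Grant, Busy, Release}.
States satisfying EG (busy ∨ idle): {Busy, Release}.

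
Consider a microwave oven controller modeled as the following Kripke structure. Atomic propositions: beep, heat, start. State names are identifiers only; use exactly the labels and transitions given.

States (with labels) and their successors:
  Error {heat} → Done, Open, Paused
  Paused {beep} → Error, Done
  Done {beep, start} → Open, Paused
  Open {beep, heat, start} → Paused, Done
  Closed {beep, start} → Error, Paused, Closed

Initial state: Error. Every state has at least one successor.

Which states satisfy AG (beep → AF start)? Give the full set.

States satisfying beep → AF start: {Error, Done, Open, Closed}.
States satisfying AG (beep → AF start): ∅.

none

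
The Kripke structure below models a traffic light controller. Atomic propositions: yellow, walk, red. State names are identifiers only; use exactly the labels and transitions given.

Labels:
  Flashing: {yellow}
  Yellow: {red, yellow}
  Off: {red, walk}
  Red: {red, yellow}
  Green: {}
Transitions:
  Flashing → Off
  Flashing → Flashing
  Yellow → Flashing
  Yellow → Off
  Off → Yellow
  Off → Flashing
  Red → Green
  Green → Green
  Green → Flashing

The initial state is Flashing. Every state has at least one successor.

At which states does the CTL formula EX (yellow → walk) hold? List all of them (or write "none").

States satisfying yellow → walk: {Off, Green}.
States satisfying EX (yellow → walk): {Flashing, Yellow, Red, Green}.

{Flashing, Yellow, Red, Green}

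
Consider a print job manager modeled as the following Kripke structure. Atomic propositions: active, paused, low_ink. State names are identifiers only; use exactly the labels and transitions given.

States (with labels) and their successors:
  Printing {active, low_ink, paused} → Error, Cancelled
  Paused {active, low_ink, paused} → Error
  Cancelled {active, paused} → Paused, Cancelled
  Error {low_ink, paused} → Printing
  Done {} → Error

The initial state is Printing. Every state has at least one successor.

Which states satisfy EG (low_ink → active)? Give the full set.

States satisfying low_ink → active: {Printing, Paused, Cancelled, Done}.
States satisfying EG (low_ink → active): {Printing, Cancelled}.

{Printing, Cancelled}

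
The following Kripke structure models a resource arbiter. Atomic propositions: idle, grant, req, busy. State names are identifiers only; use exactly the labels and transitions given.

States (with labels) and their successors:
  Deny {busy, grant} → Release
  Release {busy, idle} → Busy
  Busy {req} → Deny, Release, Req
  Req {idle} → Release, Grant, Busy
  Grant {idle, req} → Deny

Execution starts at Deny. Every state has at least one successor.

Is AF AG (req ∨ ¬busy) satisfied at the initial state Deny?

No

States satisfying AG (req ∨ ¬busy): ∅.
States satisfying AF AG (req ∨ ¬busy): ∅.
There is a path from Deny along which AG (req ∨ ¬busy) never holds.
Deny ∉ Sat(AF AG (req ∨ ¬busy)).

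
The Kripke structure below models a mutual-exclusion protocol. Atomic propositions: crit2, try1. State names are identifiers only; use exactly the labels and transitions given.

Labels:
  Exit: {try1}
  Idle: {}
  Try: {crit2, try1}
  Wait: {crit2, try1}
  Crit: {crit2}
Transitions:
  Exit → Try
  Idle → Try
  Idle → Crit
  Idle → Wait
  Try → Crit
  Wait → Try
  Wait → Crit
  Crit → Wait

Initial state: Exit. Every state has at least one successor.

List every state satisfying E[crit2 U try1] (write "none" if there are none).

States satisfying crit2: {Try, Wait, Crit}.
States satisfying try1: {Exit, Try, Wait}.
States satisfying E[crit2 U try1]: {Exit, Try, Wait, Crit}.

{Exit, Try, Wait, Crit}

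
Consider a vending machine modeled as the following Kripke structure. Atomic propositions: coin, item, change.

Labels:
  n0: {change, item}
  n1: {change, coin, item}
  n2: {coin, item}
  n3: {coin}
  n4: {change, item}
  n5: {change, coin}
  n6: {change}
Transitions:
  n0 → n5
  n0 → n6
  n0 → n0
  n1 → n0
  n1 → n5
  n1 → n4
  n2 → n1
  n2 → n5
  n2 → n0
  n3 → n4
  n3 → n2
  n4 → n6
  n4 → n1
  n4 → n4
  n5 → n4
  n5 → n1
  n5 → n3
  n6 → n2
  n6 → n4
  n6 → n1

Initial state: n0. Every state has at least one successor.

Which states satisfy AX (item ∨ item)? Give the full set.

{n3, n6}

States satisfying item ∨ item: {n0, n1, n2, n4}.
States satisfying AX (item ∨ item): {n3, n6}.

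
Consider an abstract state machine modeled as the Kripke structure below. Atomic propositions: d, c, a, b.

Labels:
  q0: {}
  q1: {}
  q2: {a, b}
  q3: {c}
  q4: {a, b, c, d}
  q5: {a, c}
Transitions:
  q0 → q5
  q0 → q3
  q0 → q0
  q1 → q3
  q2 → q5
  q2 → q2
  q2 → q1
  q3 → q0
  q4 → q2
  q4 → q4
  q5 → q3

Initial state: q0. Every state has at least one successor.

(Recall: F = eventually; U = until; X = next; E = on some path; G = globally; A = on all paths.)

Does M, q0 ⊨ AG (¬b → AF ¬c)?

Holds

States satisfying ¬b → AF ¬c: {q0, q1, q2, q3, q4, q5}.
States satisfying AG (¬b → AF ¬c): {q0, q1, q2, q3, q4, q5}.
Every state reachable from q0 satisfies ¬b → AF ¬c.
q0 ∈ Sat(AG (¬b → AF ¬c)).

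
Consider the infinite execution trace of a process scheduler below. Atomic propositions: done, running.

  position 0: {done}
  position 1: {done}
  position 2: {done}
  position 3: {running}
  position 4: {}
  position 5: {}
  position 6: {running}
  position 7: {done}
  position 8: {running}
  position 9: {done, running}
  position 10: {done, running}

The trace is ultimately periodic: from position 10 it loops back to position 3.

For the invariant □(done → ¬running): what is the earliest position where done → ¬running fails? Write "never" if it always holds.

9

Check done → ¬running at each position in order: 0 ✓, 1 ✓, 2 ✓, 3 ✓, 4 ✓, 5 ✓, 6 ✓, 7 ✓, 8 ✓.
At position 9 the labels are {done, running}, so done → ¬running is false there. This is the first violation.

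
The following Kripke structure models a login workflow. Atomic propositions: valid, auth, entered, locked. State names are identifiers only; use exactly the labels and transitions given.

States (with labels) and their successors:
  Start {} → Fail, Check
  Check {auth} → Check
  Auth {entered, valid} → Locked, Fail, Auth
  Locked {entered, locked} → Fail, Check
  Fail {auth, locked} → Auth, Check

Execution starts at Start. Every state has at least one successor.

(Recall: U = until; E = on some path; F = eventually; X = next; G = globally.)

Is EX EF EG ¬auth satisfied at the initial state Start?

Holds

States satisfying EF EG ¬auth: {Start, Auth, Locked, Fail}.
States satisfying EX EF EG ¬auth: {Start, Auth, Locked, Fail}.
Start ∈ Sat(EX EF EG ¬auth).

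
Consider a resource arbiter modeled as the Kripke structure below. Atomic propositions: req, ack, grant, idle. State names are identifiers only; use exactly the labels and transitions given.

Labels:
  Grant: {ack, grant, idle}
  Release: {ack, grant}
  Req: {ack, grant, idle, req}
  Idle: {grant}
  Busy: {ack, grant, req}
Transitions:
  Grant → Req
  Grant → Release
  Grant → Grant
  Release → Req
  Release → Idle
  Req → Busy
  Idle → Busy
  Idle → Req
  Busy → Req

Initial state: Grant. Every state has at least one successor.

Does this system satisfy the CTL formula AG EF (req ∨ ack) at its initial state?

Satisfied

States satisfying EF (req ∨ ack): {Grant, Release, Req, Idle, Busy}.
States satisfying AG EF (req ∨ ack): {Grant, Release, Req, Idle, Busy}.
Every state reachable from Grant satisfies EF (req ∨ ack).
Grant ∈ Sat(AG EF (req ∨ ack)).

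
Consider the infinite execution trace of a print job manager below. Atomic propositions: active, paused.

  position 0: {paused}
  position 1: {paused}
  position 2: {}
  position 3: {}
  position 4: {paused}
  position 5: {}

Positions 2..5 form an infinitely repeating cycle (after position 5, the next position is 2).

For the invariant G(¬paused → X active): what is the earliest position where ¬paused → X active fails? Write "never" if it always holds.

Check ¬paused → X active at each position in order: 0 ✓, 1 ✓.
At position 2 the labels are {} and the next position 3 has {}, so ¬paused → X active is false there. This is the first violation.

2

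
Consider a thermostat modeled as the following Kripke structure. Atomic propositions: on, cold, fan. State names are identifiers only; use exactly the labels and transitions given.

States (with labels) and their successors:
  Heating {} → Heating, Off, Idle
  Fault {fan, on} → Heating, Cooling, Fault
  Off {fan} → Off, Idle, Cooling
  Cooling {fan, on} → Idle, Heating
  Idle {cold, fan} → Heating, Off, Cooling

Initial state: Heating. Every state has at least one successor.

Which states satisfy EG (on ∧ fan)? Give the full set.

States satisfying on ∧ fan: {Fault, Cooling}.
States satisfying EG (on ∧ fan): {Fault}.

{Fault}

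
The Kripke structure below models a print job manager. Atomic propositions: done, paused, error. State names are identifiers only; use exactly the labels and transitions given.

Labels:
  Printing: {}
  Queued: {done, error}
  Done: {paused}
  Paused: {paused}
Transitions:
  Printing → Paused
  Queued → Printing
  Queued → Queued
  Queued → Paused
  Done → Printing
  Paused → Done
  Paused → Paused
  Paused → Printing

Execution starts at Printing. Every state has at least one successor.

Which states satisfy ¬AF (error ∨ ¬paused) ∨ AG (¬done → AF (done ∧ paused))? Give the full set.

States satisfying error ∨ ¬paused: {Printing, Queued}.
States satisfying AF (error ∨ ¬paused): {Printing, Queued, Done}.
States satisfying ¬AF (error ∨ ¬paused): {Paused}.
States satisfying ¬done → AF (done ∧ paused): {Queued}.
States satisfying AG (¬done → AF (done ∧ paused)): ∅.
States satisfying ¬AF (error ∨ ¬paused) ∨ AG (¬done → AF (done ∧ paused)): {Paused}.

{Paused}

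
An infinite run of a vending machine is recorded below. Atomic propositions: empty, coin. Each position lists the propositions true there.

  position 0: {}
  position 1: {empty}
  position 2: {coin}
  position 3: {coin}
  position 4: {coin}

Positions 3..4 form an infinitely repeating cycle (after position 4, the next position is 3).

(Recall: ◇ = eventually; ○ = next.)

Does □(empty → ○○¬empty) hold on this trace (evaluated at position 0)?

empty → ○○¬empty holds at every position 0..4, and those are all positions ever visited, so □(empty → ○○¬empty) holds.
Positions where empty holds: 1.
Check ○○¬empty at each: 1→ok.

Satisfied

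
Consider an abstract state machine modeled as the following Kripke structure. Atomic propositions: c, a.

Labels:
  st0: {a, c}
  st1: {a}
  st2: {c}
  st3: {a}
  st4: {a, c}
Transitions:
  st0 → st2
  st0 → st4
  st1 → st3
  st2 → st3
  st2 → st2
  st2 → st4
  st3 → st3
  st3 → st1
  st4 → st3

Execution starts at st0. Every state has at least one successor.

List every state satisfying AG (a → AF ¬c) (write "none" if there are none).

{st1, st2, st3, st4}

States satisfying a → AF ¬c: {st1, st2, st3, st4}.
States satisfying AG (a → AF ¬c): {st1, st2, st3, st4}.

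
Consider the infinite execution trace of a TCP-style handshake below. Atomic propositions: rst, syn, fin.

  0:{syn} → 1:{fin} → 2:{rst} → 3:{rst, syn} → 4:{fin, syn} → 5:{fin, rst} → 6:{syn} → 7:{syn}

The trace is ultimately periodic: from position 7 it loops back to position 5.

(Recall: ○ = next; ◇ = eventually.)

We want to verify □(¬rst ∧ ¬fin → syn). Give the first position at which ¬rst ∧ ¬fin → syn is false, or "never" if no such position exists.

never

¬rst ∧ ¬fin → syn holds at every position 0..7, and those are all the positions the trace ever visits, so the invariant □(¬rst ∧ ¬fin → syn) is never violated.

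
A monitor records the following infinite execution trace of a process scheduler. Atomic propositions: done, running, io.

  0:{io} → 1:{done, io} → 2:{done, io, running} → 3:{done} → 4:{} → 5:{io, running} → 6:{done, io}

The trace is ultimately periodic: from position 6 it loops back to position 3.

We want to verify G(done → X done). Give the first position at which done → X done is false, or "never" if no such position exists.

Check done → X done at each position in order: 0 ✓, 1 ✓, 2 ✓.
At position 3 the labels are {done} and the next position 4 has {}, so done → X done is false there. This is the first violation.

3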